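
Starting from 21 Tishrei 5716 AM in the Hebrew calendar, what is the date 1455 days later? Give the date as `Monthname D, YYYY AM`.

Elul 28, 5719 AM

JDN of 21 Tishrei 5716 AM = 2435388.
2435388 + 1455 = 2436843.
JDN 2436843 in the Hebrew calendar is Elul 28, 5719 AM.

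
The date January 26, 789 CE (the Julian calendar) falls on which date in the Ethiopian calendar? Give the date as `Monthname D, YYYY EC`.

Julian Day Number of the source date = 2009266.
Converting JDN 2009266 to the Ethiopian calendar gives 1 Yekatit 781 EC.

Yekatit 1, 781 EC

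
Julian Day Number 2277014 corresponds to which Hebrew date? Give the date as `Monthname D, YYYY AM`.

The proleptic Gregorian equivalent of JDN 2277014 is 25 February 1522.
In the Hebrew calendar that day is Adar I 18, 5282 AM.

Adar I 18, 5282 AM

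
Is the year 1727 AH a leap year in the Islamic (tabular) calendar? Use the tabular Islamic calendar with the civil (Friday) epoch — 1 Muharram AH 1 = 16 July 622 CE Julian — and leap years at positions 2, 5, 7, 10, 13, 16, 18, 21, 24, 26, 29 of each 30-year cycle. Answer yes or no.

Year 1727 AH is year 17 of its 30-year cycle; leap positions are 2, 5, 7, 10, 13, 16, 18, 21, 24, 26, 29, so it is a common year (354 days).

no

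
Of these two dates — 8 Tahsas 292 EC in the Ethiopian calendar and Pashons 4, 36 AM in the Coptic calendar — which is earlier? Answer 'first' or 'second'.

first

The two dates have Julian Day Numbers 1830606 and 1838057 respectively.
Since 1830606 < 1838057, the first date comes first.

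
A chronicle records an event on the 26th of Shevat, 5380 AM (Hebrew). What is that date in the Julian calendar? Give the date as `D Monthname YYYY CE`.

21 January 1620 CE

The source date corresponds to 31 January 1620 in the Gregorian calendar (JDN 2312783).
That day falls on 21 January 1620 CE in the Julian calendar.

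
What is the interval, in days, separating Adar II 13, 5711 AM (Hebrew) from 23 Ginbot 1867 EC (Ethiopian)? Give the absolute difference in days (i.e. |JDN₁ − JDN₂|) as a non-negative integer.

27688

JDN of the first date = 2433727.
JDN of the second date = 2406039.
|2406039 − 2433727| = 27688.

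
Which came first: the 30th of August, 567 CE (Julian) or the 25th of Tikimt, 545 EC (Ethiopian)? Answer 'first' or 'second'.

The two dates have Julian Day Numbers 1928396 and 1922971 respectively.
Since 1922971 < 1928396, the second date comes first.

second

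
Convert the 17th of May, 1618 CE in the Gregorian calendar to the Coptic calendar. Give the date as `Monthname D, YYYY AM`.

Both dates share Julian Day Number 2312159; in the Coptic calendar that is 12 Pashons 1334 AM.

Pashons 12, 1334 AM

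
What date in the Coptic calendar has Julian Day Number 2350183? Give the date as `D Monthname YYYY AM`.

20 Paoni 1438 AM

JDN 2350183 is 25 June 1722 in the Gregorian calendar.
In the Coptic calendar that day is 20 Paoni 1438 AM.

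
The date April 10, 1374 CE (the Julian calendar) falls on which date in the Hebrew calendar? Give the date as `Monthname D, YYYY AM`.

Julian Day Number of the source date = 2223011.
Converting JDN 2223011 to the Hebrew calendar gives 28 Nisan 5134 AM.

Nisan 28, 5134 AM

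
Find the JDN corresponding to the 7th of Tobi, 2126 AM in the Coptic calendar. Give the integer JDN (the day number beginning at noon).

2601312

In the Gregorian calendar the same day is 18 January 2410.
JDN 2451545 is 1 January 2000 CE (Gregorian); the target day is +149767 days from there, so JDN = 2601312.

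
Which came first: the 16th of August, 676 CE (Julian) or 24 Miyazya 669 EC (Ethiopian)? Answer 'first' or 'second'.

First date → JDN 1968195; second date → JDN 1968441.
JDN 1968195 < JDN 1968441, so the first date is earlier.

first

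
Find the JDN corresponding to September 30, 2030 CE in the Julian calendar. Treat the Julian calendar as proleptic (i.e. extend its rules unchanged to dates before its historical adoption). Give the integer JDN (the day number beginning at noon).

2462788

In the Gregorian calendar the same day is 13 October 2030.
JDN 2451545 is 1 January 2000 CE (Gregorian); the target day is +11243 days from there, so JDN = 2462788.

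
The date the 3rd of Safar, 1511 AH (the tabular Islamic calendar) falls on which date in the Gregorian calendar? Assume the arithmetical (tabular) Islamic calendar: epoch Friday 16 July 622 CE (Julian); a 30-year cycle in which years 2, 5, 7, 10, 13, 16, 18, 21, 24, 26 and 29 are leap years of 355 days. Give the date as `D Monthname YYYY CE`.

2 September 2087 CE

Both dates share Julian Day Number 2483566; in the Gregorian calendar that is 2 September 2087 CE.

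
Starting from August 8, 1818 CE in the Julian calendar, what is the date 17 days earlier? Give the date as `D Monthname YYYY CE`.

JDN of August 8, 1818 CE = 2385302.
2385302 − 17 = 2385285.
JDN 2385285 in the Julian calendar is 22 July 1818 CE.

22 July 1818 CE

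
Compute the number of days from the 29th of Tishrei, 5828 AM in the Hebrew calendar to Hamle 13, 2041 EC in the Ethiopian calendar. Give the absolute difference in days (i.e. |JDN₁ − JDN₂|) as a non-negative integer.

First date → JDN 2476297; second date → JDN 2469643.
The interval is |2476297 − 2469643| = 6654 days.

6654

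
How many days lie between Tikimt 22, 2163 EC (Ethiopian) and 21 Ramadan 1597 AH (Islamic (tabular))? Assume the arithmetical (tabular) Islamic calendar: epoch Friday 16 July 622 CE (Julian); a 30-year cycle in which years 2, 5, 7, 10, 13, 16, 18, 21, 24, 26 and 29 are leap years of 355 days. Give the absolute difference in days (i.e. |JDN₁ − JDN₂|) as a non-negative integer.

First date → JDN 2513942; second date → JDN 2514265.
The interval is |2513942 − 2514265| = 323 days.

323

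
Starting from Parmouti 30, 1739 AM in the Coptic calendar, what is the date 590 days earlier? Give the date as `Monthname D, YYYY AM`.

Thout 15, 1738 AM

JDN of Parmouti 30, 1739 AM = 2460073.
2460073 − 590 = 2459483.
JDN 2459483 in the Coptic calendar is Thout 15, 1738 AM.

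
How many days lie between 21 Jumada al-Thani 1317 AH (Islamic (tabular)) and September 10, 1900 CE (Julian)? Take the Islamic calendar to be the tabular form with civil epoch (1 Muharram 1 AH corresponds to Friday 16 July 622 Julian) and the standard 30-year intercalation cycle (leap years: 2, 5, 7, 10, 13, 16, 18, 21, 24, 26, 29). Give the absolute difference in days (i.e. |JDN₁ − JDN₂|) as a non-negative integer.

First date → JDN 2414955; second date → JDN 2415286.
The interval is |2414955 − 2415286| = 331 days.

331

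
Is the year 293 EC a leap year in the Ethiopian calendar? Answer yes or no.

no

293 mod 4 = 1; in the Ethiopian calendar a year is leap when year mod 4 = 3, so it is a common year.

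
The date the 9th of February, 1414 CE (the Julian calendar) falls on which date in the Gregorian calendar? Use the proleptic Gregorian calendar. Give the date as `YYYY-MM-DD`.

At this point the Julian calendar is 9 days behind the Gregorian.
9 February 1414 Julian + 9 days → 18 February 1414 Gregorian.

1414-02-18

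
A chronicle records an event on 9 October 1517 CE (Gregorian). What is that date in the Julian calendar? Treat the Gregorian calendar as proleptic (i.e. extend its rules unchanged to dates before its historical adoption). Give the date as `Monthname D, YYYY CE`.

For dates in this range the Gregorian date is 10 days ahead of the Julian.
9 October 1517 Gregorian − 10 days → 29 September 1517 Julian.

September 29, 1517 CE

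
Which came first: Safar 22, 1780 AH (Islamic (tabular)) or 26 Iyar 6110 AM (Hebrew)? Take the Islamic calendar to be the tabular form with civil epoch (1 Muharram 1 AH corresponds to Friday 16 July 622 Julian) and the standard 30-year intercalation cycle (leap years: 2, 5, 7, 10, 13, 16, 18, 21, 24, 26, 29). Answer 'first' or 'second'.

first

Converting both to JDN: 2578909 vs 2579533; the smaller is the first.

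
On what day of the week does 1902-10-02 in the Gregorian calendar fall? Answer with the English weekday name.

2416025 ≡ 3 (mod 7); counting from Monday = 0 gives Thursday.

Thursday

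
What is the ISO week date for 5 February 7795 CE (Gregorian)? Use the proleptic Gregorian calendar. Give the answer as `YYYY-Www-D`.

The weekday is Thursday (ISO weekday 4).
That Thursday belongs to ISO week 6 of ISO year 7795.

7795-W06-4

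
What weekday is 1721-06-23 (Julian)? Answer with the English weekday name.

Equivalently 4 July 1721 Gregorian, JDN 2349827.
Since JDN mod 7 = 4 (0 = Monday), the day is Friday.

Friday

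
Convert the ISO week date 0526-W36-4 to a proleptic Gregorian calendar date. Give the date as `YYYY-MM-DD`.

0526-09-05

ISO week 1 of 526 is the week containing the first Thursday of 526.
Week 36, day 4 (Thursday) lands on 0526-09-05.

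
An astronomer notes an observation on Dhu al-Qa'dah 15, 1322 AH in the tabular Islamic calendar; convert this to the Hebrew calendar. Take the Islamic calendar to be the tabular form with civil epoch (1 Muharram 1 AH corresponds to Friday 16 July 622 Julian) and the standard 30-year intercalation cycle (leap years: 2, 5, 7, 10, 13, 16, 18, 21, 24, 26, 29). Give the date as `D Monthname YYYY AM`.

15 Shevat 5665 AM

The source date corresponds to 21 January 1905 in the Gregorian calendar (JDN 2416867).
That day falls on 15 Shevat 5665 AM in the Hebrew calendar.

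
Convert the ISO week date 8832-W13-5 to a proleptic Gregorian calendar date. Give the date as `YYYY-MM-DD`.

8832-03-26

ISO week 1 of 8832 is the week containing the first Thursday of 8832.
Week 13, day 5 (Friday) lands on 8832-03-26.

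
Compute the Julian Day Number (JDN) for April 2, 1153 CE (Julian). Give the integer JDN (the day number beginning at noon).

In the proleptic Gregorian calendar the same day is 9 April 1153.
JDN 2400001 is 17 November 1858 CE (Gregorian), MJD 0; the target day is −257718 days from there, so JDN = 2142283.

2142283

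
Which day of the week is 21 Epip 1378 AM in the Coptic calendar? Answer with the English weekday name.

In the Gregorian calendar this is 25 July 1662 (JDN 2328299).
2328299 ≡ 1 (mod 7); counting from Monday = 0 gives Tuesday.

Tuesday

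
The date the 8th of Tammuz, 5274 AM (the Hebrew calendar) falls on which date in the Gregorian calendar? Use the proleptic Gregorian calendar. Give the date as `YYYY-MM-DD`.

Both dates share Julian Day Number 2274229; in the Gregorian calendar that is 12 July 1514 CE.

1514-07-12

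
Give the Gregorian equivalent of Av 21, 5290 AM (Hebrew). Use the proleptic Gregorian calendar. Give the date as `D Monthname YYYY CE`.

Julian Day Number of the source date = 2280116.
Converting JDN 2280116 to the Gregorian calendar gives 24 August 1530 CE.

24 August 1530 CE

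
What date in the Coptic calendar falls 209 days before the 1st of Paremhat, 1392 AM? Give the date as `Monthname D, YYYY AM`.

Mesori 8, 1391 AM

Counting 209 days back from JDN 2333273 reaches JDN 2333064, which is Mesori 8, 1391 AM.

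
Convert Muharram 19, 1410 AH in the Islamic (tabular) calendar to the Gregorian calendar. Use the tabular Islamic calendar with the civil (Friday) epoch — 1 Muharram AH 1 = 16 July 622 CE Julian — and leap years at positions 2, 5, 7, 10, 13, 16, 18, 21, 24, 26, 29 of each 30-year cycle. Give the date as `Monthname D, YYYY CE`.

Julian Day Number of the source date = 2447761.
Converting JDN 2447761 to the Gregorian calendar gives 22 August 1989 CE.

August 22, 1989 CE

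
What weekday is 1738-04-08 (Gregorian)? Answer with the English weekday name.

JDN 2355949 mod 7 = 1, and JDN 0 was a Monday, so this is a Tuesday.

Tuesday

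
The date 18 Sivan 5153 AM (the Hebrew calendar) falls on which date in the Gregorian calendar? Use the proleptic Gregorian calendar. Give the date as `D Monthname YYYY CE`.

Both dates share Julian Day Number 2230001; in the Gregorian calendar that is 7 June 1393 CE.

7 June 1393 CE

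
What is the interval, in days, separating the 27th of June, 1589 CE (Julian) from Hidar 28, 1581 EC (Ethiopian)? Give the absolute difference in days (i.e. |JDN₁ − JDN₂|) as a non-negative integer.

215

JDN of the first date = 2301618.
JDN of the second date = 2301403.
|2301403 − 2301618| = 215.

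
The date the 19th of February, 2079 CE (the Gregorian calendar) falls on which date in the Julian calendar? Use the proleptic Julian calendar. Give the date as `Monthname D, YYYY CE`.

February 6, 2079 CE

The Julian–Gregorian offset here is 13 days (Julian trailing).
19 February 2079 Gregorian − 13 days → 6 February 2079 Julian.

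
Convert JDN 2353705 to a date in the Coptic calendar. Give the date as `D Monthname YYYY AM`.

The Gregorian equivalent of JDN 2353705 is 15 February 1732.
In the Coptic calendar that day is 9 Meshir 1448 AM.

9 Meshir 1448 AM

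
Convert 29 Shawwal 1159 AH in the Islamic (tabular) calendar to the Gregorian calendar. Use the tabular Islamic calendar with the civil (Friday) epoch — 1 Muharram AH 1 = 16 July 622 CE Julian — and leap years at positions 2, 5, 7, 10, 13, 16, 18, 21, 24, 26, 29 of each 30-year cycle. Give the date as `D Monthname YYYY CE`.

14 November 1746 CE

Julian Day Number of the source date = 2359091.
Converting JDN 2359091 to the Gregorian calendar gives 14 November 1746 CE.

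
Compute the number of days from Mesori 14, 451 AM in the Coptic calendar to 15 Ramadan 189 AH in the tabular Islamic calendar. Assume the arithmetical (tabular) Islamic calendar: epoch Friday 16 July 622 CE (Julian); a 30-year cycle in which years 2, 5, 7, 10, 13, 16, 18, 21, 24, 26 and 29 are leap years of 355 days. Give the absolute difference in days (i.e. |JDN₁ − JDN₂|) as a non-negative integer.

JDN of the first date = 1989735.
JDN of the second date = 2015311.
|2015311 − 1989735| = 25576.

25576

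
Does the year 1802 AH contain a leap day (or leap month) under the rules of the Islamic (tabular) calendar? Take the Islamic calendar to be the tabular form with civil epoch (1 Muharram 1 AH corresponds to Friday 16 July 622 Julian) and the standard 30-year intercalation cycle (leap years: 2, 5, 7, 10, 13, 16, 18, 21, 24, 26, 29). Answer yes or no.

Year 1802 AH is year 2 of its 30-year cycle; leap positions are 2, 5, 7, 10, 13, 16, 18, 21, 24, 26, 29, so it is a leap year (355 days).

yes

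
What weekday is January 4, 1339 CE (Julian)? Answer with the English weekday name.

Equivalently 12 January 1339 Gregorian, JDN 2210131.
JDN 2210131 mod 7 = 0, and JDN 0 was a Monday, so this is a Monday.

Monday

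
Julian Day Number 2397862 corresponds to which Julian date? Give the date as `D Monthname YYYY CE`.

JDN 2397862 is 8 January 1853 in the Gregorian calendar.
In the Julian calendar that day is 27 December 1852 CE.

27 December 1852 CE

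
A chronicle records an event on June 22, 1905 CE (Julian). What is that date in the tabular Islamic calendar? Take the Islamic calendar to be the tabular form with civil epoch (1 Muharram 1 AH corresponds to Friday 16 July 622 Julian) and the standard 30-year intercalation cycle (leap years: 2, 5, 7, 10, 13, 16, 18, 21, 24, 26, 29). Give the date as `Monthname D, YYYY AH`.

Julian Day Number of the source date = 2417032.
Converting JDN 2417032 to the tabular Islamic calendar gives 2 Jumada al-Awwal 1323 AH.

Jumada al-Awwal 2, 1323 AH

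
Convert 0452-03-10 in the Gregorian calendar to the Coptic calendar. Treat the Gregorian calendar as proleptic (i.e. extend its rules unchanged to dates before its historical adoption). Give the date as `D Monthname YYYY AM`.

13 Paremhat 168 AM

Both dates share Julian Day Number 1886219; in the Coptic calendar that is 13 Paremhat 168 AM.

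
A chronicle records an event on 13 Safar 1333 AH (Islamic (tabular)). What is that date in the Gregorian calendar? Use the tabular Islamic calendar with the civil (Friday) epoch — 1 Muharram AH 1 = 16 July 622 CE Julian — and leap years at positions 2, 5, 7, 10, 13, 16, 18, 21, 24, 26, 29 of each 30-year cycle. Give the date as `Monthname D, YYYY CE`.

Julian Day Number of the source date = 2420498.
Converting JDN 2420498 to the Gregorian calendar gives 31 December 1914 CE.

December 31, 1914 CE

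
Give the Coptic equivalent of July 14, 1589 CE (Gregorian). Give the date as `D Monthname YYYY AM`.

Julian Day Number of the source date = 2301625.
Converting JDN 2301625 to the Coptic calendar gives 10 Epip 1305 AM.

10 Epip 1305 AM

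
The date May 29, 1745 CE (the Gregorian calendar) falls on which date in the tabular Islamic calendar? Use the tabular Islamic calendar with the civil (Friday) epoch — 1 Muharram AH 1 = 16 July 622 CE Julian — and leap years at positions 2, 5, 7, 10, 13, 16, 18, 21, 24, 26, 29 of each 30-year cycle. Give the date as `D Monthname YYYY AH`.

27 Rabi' al-Thani 1158 AH

Julian Day Number of the source date = 2358557.
Converting JDN 2358557 to the tabular Islamic calendar gives 27 Rabi' al-Thani 1158 AH.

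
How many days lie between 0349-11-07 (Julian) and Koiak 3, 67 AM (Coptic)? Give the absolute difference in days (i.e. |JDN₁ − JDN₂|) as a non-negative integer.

387

JDN of the first date = 1848841.
JDN of the second date = 1849228.
|1849228 − 1848841| = 387.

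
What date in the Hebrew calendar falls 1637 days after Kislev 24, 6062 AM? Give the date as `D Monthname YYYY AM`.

JDN of Kislev 24, 6062 AM = 2561843.
2561843 + 1637 = 2563480.
JDN 2563480 in the Hebrew calendar is 8 Tammuz 6066 AM.

8 Tammuz 6066 AM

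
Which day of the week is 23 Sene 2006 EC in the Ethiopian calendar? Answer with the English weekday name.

Monday

In the Gregorian calendar this is 30 June 2014 (JDN 2456839).
2456839 ≡ 0 (mod 7); counting from Monday = 0 gives Monday.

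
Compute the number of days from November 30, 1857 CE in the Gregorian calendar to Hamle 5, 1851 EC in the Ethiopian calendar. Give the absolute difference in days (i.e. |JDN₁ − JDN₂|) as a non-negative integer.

588

First date → JDN 2399649; second date → JDN 2400237.
The interval is |2399649 − 2400237| = 588 days.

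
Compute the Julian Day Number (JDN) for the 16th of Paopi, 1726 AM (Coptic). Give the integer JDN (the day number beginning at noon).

2455131

Equivalently 26 October 2009 (Gregorian).
JDN 2400001 is 17 November 1858 CE (Gregorian), MJD 0; the target day is +55130 days from there, so JDN = 2455131.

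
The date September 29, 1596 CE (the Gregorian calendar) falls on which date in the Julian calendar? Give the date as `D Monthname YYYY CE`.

19 September 1596 CE

For dates in this range the Gregorian date is 10 days ahead of the Julian.
29 September 1596 Gregorian − 10 days → 19 September 1596 Julian.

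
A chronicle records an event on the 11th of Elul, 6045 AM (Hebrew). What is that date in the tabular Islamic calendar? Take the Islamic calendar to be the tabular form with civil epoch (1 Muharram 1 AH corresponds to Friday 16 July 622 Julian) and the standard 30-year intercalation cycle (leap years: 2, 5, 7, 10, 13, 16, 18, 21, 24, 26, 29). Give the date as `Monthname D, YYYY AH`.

Both dates share Julian Day Number 2555894; in the tabular Islamic calendar that is 12 Rabi' al-Awwal 1715 AH.

Rabi' al-Awwal 12, 1715 AH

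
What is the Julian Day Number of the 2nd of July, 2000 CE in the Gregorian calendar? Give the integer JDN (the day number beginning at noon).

JDN 2299161 is 15 October 1582 CE (Gregorian); the target day is +152567 days from there, so JDN = 2451728.

2451728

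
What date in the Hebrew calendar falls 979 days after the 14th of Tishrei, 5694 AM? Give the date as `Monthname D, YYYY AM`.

Sivan 19, 5696 AM

Counting 979 days forward from JDN 2427350 reaches JDN 2428329, which is Sivan 19, 5696 AM.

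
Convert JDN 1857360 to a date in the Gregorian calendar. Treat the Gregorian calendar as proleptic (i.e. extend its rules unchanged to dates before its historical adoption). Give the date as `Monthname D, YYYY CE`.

Counting from JDN 2299161 = 15 Oct 1582 gives an offset of -441801 days.

March 6, 373 CE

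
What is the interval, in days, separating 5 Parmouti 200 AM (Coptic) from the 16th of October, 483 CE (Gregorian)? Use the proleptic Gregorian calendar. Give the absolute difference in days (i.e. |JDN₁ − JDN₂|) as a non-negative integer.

First date → JDN 1897929; second date → JDN 1897761.
The interval is |1897929 − 1897761| = 168 days.

168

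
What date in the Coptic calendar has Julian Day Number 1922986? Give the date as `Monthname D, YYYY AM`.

Hathor 10, 269 AM

JDN 1922986 is 8 November 552 in the proleptic Gregorian calendar.
In the Coptic calendar that day is Hathor 10, 269 AM.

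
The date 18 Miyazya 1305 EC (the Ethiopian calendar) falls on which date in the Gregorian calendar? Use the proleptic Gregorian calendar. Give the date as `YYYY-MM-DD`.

Julian Day Number of the source date = 2200734.
Converting JDN 2200734 to the Gregorian calendar gives 21 April 1313 CE.

1313-04-21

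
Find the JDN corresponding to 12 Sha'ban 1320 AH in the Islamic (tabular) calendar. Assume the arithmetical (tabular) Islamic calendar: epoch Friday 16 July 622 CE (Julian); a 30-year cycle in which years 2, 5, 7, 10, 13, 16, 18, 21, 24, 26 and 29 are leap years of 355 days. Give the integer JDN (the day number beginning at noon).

Equivalently 14 November 1902 (Gregorian).
JDN 2400001 is 17 November 1858 CE (Gregorian), MJD 0; the target day is +16067 days from there, so JDN = 2416068.

2416068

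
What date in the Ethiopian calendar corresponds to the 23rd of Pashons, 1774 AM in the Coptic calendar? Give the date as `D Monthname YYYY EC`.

23 Ginbot 2050 EC

Both dates share Julian Day Number 2472880; in the Ethiopian calendar that is 23 Ginbot 2050 EC.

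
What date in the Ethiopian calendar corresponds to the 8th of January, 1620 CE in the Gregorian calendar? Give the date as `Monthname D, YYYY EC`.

Tir 2, 1612 EC

Julian Day Number of the source date = 2312760.
Converting JDN 2312760 to the Ethiopian calendar gives 2 Tir 1612 EC.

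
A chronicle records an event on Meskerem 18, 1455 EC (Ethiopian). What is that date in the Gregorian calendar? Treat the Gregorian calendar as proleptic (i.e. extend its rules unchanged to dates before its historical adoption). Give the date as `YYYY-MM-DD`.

1462-09-24

Julian Day Number of the source date = 2255311.
Converting JDN 2255311 to the Gregorian calendar gives 24 September 1462 CE.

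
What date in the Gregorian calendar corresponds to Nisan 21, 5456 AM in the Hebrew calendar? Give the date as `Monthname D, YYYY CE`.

April 23, 1696 CE

Both dates share Julian Day Number 2340625; in the Gregorian calendar that is 23 April 1696 CE.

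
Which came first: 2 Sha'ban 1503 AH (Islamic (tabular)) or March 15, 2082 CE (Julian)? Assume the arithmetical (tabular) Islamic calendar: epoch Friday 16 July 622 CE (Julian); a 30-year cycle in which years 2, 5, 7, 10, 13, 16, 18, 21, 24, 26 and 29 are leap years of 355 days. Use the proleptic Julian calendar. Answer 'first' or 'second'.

The two dates have Julian Day Numbers 2480907 and 2481582 respectively.
Since 2480907 < 2481582, the first date comes first.

first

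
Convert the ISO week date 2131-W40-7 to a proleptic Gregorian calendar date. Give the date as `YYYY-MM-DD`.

ISO week 1 of 2131 is the week containing the first Thursday of 2131.
Week 40, day 7 (Sunday) lands on 2131-10-07.

2131-10-07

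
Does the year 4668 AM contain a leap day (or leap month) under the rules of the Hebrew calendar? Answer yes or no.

no

Hebrew year 4668 is year 13 of its 19-year Metonic cycle; leap years are at positions 3, 6, 8, 11, 14, 17, 19, so it is a common year (12 months).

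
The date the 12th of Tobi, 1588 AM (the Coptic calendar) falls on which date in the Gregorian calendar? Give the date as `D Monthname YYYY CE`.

Julian Day Number of the source date = 2404813.
Converting JDN 2404813 to the Gregorian calendar gives 20 January 1872 CE.

20 January 1872 CE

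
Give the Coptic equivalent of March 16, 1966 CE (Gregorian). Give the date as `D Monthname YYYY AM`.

7 Paremhat 1682 AM

Julian Day Number of the source date = 2439201.
Converting JDN 2439201 to the Coptic calendar gives 7 Paremhat 1682 AM.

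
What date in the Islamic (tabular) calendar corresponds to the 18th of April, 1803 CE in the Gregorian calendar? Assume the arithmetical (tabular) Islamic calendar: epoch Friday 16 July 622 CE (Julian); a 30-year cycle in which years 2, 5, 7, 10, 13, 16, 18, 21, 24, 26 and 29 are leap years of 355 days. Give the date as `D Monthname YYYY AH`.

Julian Day Number of the source date = 2379699.
Converting JDN 2379699 to the tabular Islamic calendar gives 25 Dhu al-Hijjah 1217 AH.

25 Dhu al-Hijjah 1217 AH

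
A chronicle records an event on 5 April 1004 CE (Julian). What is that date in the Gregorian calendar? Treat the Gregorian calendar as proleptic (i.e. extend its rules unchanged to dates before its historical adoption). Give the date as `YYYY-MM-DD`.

For dates in this range the Gregorian date is 6 days ahead of the Julian.
5 April 1004 Julian + 6 days → 11 April 1004 Gregorian.

1004-04-11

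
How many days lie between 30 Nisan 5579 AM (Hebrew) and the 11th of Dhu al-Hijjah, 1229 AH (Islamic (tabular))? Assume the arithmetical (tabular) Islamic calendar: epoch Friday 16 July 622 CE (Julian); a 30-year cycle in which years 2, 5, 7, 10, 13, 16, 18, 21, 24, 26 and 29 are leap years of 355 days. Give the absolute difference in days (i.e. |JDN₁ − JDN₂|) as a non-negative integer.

First date → JDN 2385550; second date → JDN 2383937.
The interval is |2385550 − 2383937| = 1613 days.

1613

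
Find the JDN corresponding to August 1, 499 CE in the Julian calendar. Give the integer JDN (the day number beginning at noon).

In the proleptic Gregorian calendar the same day is 2 August 499.
JDN 2299161 is 15 October 1582 CE (Gregorian); the target day is −395631 days from there, so JDN = 1903530.

1903530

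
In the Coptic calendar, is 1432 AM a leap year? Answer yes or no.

1432 mod 4 = 0; in the Coptic calendar a year is leap when year mod 4 = 3, so it is a common year.

no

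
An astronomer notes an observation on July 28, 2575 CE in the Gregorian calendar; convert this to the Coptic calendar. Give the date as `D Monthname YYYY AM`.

Both dates share Julian Day Number 2661768; in the Coptic calendar that is 17 Epip 2291 AM.

17 Epip 2291 AM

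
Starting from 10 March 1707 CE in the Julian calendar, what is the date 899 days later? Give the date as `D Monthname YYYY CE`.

JDN of 10 March 1707 CE = 2344608.
2344608 + 899 = 2345507.
JDN 2345507 in the Julian calendar is 25 August 1709 CE.

25 August 1709 CE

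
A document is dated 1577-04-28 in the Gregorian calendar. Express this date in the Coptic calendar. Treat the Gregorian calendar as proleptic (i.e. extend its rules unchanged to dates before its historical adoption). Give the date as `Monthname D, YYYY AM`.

Parmouti 23, 1293 AM

Both dates share Julian Day Number 2297165; in the Coptic calendar that is 23 Parmouti 1293 AM.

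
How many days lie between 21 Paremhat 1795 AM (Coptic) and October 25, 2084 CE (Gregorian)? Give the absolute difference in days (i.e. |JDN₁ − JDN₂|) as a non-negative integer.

2036

JDN of the first date = 2480488.
JDN of the second date = 2482524.
|2482524 − 2480488| = 2036.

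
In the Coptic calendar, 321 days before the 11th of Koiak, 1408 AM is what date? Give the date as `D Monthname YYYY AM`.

26 Tobi 1407 AM

JDN of the 11th of Koiak, 1408 AM = 2339037.
2339037 − 321 = 2338716.
JDN 2338716 in the Coptic calendar is 26 Tobi 1407 AM.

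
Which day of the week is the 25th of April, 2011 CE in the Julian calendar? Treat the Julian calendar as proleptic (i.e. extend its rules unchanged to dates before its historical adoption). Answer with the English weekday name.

Sunday

In the Gregorian calendar this is 8 May 2011 (JDN 2455690).
JDN 2455690 mod 7 = 6, and JDN 0 was a Monday, so this is a Sunday.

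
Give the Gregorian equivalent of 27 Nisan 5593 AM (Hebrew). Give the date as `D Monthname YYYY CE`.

Both dates share Julian Day Number 2390655; in the Gregorian calendar that is 16 April 1833 CE.

16 April 1833 CE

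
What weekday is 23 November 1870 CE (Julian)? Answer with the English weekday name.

Monday

This is JDN 2404402 (5 December 1870 Gregorian).
2404402 ≡ 0 (mod 7); counting from Monday = 0 gives Monday.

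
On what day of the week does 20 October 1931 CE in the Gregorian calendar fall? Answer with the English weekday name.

JDN 2426635 mod 7 = 1, and JDN 0 was a Monday, so this is a Tuesday.

Tuesday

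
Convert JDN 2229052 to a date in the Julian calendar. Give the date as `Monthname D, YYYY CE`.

October 24, 1390 CE

The proleptic Gregorian equivalent of JDN 2229052 is 1 November 1390.
In the Julian calendar that day is October 24, 1390 CE.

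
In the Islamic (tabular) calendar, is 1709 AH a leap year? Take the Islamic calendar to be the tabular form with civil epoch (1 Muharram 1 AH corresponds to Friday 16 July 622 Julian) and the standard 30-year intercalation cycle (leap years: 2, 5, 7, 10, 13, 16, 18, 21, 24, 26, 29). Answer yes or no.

Year 1709 AH is year 29 of its 30-year cycle; leap positions are 2, 5, 7, 10, 13, 16, 18, 21, 24, 26, 29, so it is a leap year (355 days).

yes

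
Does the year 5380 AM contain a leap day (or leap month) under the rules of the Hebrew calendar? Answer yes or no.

yes

Hebrew year 5380 is year 3 of its 19-year Metonic cycle; leap years are at positions 3, 6, 8, 11, 14, 17, 19, so it is a leap year (13 months).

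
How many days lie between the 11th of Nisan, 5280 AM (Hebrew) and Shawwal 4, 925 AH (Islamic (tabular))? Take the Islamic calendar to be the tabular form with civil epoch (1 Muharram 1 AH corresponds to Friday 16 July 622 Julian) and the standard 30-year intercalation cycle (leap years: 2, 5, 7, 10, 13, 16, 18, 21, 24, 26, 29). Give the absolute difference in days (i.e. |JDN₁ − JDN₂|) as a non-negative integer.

183

JDN of the first date = 2276327.
JDN of the second date = 2276144.
|2276144 − 2276327| = 183.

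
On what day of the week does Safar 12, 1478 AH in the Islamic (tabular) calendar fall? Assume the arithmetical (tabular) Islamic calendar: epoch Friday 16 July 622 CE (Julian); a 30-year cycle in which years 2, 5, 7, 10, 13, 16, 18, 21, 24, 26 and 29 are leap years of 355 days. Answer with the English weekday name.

Sunday

In the Gregorian calendar this is 5 September 2055 (JDN 2471881).
JDN 2471881 mod 7 = 6, and JDN 0 was a Monday, so this is a Sunday.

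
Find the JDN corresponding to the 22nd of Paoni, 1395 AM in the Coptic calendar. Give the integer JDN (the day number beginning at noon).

2334479

In the Gregorian calendar the same day is 26 June 1679.
JDN 2451545 is 1 January 2000 CE (Gregorian); the target day is −117066 days from there, so JDN = 2334479.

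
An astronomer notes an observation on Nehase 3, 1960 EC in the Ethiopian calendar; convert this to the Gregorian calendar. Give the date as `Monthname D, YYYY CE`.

Julian Day Number of the source date = 2440078.
Converting JDN 2440078 to the Gregorian calendar gives 9 August 1968 CE.

August 9, 1968 CE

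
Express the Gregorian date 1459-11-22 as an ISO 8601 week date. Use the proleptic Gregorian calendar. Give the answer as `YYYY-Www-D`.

1459-W47-2

The weekday is Tuesday (ISO weekday 2).
That Tuesday belongs to ISO week 47 of ISO year 1459.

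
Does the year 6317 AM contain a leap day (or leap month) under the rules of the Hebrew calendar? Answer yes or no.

no

Hebrew year 6317 is year 9 of its 19-year Metonic cycle; leap years are at positions 3, 6, 8, 11, 14, 17, 19, so it is a common year (12 months).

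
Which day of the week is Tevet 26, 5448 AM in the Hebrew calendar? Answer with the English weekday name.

Tuesday

In the Gregorian calendar this is 30 December 1687 (JDN 2337588).
Since JDN mod 7 = 1 (0 = Monday), the day is Tuesday.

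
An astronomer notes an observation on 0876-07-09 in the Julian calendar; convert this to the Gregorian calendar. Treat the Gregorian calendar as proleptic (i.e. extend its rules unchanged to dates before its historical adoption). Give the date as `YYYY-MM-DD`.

0876-07-13

For dates in this range the Gregorian date is 4 days ahead of the Julian.
9 July 876 Julian + 4 days → 13 July 876 Gregorian.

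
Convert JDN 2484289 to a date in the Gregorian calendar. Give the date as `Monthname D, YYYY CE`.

August 25, 2089 CE

Counting from JDN 2299161 = 15 Oct 1582 gives an offset of 185128 days.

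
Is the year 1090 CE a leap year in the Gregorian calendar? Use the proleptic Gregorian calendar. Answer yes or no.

no

1090 is not divisible by 4, so it is a common year.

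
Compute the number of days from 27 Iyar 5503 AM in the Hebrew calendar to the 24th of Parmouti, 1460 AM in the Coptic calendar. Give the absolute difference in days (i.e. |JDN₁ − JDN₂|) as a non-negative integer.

345

JDN of the first date = 2357818.
JDN of the second date = 2358163.
|2358163 − 2357818| = 345.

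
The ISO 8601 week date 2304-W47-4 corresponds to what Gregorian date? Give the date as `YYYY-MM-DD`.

ISO week 1 of 2304 is the week containing the first Thursday of 2304.
Week 47, day 4 (Thursday) lands on 2304-11-24.

2304-11-24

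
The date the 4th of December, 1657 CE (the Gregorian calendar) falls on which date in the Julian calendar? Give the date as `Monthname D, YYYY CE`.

The Julian–Gregorian offset here is 10 days (Julian trailing).
4 December 1657 Gregorian − 10 days → 24 November 1657 Julian.

November 24, 1657 CE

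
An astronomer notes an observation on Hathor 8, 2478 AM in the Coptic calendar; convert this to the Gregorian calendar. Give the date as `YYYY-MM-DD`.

2761-11-23

Julian Day Number of the source date = 2729821.
Converting JDN 2729821 to the Gregorian calendar gives 23 November 2761 CE.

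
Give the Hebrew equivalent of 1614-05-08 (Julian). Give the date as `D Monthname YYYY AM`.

Julian Day Number of the source date = 2310699.
Converting JDN 2310699 to the Hebrew calendar gives 10 Sivan 5374 AM.

10 Sivan 5374 AM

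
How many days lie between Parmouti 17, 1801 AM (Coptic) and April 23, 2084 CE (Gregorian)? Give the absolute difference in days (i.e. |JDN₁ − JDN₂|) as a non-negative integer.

First date → JDN 2482706; second date → JDN 2482339.
The interval is |2482706 − 2482339| = 367 days.

367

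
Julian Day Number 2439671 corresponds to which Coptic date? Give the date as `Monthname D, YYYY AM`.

The Gregorian equivalent of JDN 2439671 is 29 June 1967.
In the Coptic calendar that day is Paoni 22, 1683 AM.

Paoni 22, 1683 AM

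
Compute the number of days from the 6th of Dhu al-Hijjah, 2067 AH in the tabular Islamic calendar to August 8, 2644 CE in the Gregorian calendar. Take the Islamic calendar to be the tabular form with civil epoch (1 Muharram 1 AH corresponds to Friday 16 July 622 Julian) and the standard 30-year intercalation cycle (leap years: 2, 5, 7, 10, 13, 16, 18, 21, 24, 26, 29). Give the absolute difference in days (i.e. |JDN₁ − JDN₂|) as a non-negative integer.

JDN of the first date = 2680892.
JDN of the second date = 2686981.
|2686981 − 2680892| = 6089.

6089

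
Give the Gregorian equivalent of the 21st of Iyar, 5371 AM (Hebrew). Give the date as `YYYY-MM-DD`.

1611-05-04

Both dates share Julian Day Number 2309589; in the Gregorian calendar that is 4 May 1611 CE.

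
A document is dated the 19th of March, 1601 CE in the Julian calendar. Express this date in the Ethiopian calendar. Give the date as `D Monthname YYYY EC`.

23 Megabit 1593 EC

Julian Day Number of the source date = 2305901.
Converting JDN 2305901 to the Ethiopian calendar gives 23 Megabit 1593 EC.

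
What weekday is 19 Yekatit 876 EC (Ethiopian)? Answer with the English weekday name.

Equivalently 18 February 884 Gregorian, JDN 2043983.
JDN 2043983 mod 7 = 4, and JDN 0 was a Monday, so this is a Friday.

Friday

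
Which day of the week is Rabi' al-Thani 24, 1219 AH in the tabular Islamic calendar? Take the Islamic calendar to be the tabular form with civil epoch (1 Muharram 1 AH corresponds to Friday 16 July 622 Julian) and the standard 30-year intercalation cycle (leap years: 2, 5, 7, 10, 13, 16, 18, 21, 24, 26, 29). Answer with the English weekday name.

Thursday

In the Gregorian calendar this is 2 August 1804 (JDN 2380171).
2380171 ≡ 3 (mod 7); counting from Monday = 0 gives Thursday.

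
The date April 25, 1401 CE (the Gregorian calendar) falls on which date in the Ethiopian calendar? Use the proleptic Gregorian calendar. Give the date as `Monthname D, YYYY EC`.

Both dates share Julian Day Number 2232879; in the Ethiopian calendar that is 21 Miyazya 1393 EC.

Miyazya 21, 1393 EC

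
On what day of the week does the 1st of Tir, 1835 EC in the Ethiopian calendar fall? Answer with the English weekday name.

Sunday

In the Gregorian calendar this is 8 January 1843 (JDN 2394209).
Since JDN mod 7 = 6 (0 = Monday), the day is Sunday.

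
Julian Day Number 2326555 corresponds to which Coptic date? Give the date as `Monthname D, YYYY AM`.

The Gregorian equivalent of JDN 2326555 is 15 October 1657.
In the Coptic calendar that day is Paopi 8, 1374 AM.

Paopi 8, 1374 AM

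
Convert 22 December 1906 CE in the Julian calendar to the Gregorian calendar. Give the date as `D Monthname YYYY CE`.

The Julian–Gregorian offset here is 13 days (Julian trailing).
22 December 1906 Julian + 13 days → 4 January 1907 Gregorian.

4 January 1907 CE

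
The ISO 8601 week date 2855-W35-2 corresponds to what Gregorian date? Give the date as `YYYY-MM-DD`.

2855-08-31

ISO week 1 of 2855 is the week containing the first Thursday of 2855.
Week 35, day 2 (Tuesday) lands on 2855-08-31.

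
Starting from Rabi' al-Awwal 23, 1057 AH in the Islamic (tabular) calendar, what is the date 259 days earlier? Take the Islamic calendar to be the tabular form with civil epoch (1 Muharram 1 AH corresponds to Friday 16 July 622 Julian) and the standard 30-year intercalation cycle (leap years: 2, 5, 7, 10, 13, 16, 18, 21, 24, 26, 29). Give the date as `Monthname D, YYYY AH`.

The starting date is JDN 2322732; 2322732 − 259 = 2322473.
JDN 2322473 corresponds to Jumada al-Thani 29, 1056 AH.

Jumada al-Thani 29, 1056 AH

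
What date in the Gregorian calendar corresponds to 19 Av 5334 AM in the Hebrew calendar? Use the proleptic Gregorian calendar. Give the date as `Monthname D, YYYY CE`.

Julian Day Number of the source date = 2296179.
Converting JDN 2296179 to the Gregorian calendar gives 16 August 1574 CE.

August 16, 1574 CE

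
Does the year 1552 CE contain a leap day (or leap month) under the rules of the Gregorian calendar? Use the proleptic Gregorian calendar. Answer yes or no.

1552 is divisible by 4 and not by 100, so it is a leap year.

yes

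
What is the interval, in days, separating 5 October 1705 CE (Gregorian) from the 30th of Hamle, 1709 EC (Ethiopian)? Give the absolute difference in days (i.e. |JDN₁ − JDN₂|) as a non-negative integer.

First date → JDN 2344076; second date → JDN 2348397.
The interval is |2344076 − 2348397| = 4321 days.

4321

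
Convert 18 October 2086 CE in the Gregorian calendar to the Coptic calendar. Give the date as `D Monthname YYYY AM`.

8 Paopi 1803 AM

Both dates share Julian Day Number 2483247; in the Coptic calendar that is 8 Paopi 1803 AM.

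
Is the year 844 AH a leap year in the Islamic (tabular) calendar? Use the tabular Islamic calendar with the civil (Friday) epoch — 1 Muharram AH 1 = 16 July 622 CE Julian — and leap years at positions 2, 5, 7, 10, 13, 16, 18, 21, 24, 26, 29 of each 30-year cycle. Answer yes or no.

Year 844 AH is year 4 of its 30-year cycle; leap positions are 2, 5, 7, 10, 13, 16, 18, 21, 24, 26, 29, so it is a common year (354 days).

no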